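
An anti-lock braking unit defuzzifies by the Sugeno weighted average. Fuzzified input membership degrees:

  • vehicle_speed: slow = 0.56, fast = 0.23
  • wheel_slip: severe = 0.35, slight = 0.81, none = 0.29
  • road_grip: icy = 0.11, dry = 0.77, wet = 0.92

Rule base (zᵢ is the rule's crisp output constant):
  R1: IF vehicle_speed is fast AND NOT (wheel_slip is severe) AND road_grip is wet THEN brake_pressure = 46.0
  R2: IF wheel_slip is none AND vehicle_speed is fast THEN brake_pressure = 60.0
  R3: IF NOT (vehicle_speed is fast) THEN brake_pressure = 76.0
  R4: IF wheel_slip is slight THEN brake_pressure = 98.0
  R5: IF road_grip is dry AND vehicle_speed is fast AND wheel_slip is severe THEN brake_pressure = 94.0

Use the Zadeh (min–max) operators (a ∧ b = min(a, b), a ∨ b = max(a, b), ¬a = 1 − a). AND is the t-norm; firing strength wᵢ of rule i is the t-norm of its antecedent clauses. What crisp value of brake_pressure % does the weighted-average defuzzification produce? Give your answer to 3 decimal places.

81.013

R1 (z=46.0): fast=0.23, ¬severe=1−0.35=0.65, wet=0.92; AND[min(a, b)] → w = 0.23
R2 (z=60.0): none=0.29, fast=0.23; AND[min(a, b)] → w = 0.23
R3 (z=76.0): ¬fast=1−0.23=0.77 → w = 0.77
R4 (z=98.0): slight=0.81 → w = 0.81
R5 (z=94.0): dry=0.77, fast=0.23, severe=0.35; AND[min(a, b)] → w = 0.23
Weighted average = (0.23·46.0 + 0.23·60.0 + 0.77·76.0 + 0.81·98.0 + 0.23·94.0) / (0.23 + 0.23 + 0.77 + 0.81 + 0.23)
  = 183.9000 / 2.2700 = 81.013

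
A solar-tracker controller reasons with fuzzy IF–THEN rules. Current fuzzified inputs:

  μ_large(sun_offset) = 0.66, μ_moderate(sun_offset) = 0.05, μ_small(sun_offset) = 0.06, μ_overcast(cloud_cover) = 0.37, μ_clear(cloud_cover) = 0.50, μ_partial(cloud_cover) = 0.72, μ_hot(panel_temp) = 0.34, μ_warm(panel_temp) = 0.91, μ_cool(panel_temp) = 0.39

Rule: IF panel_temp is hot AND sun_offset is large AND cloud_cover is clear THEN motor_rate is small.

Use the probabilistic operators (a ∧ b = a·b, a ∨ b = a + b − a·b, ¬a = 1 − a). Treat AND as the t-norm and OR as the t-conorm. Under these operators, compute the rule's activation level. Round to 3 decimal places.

firing strength: hot=0.34, large=0.66, clear=0.50; AND[a·b] → w = 0.1122

0.112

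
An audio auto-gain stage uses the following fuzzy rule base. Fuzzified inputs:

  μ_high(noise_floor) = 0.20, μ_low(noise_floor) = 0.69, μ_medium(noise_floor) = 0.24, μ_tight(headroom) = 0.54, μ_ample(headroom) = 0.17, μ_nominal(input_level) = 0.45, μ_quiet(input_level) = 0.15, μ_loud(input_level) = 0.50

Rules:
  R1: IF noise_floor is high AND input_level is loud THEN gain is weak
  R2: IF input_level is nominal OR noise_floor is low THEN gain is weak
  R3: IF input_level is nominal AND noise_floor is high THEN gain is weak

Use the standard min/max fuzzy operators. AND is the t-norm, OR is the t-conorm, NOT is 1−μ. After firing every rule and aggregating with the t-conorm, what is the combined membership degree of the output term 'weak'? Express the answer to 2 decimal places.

R1: high=0.20, loud=0.50; AND[min(a, b)] → w = 0.20
R2: nominal=0.45, low=0.69; OR[max(a, b)] → w = 0.69
R3: nominal=0.45, high=0.20; AND[min(a, b)] → w = 0.20
Rules with consequent 'weak': {R1, R2, R3} → strengths 0.20, 0.69, 0.20
Aggregate via t-conorm [max(a, b)]: 0.69

0.69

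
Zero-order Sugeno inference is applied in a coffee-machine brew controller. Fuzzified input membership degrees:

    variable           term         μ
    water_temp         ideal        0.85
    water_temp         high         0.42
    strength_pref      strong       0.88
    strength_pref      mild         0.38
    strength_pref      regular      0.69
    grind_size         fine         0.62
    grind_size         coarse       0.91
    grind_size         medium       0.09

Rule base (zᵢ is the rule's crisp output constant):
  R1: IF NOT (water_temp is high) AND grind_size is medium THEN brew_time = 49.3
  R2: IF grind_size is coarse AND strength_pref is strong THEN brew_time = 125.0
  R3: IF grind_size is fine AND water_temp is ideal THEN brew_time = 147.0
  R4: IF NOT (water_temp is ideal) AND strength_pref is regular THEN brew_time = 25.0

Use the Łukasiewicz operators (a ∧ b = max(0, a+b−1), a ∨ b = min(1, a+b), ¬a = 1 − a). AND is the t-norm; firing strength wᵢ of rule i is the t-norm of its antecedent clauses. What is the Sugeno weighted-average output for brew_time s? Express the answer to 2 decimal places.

R1 (z=49.3): ¬high=1−0.42=0.58, medium=0.09; AND[max(0, a+b−1)] → w = 0.00
R2 (z=125.0): coarse=0.91, strong=0.88; AND[max(0, a+b−1)] → w = 0.79
R3 (z=147.0): fine=0.62, ideal=0.85; AND[max(0, a+b−1)] → w = 0.47
R4 (z=25.0): ¬ideal=1−0.85=0.15, regular=0.69; AND[max(0, a+b−1)] → w = 0.00
Weighted average = (0.00·49.3 + 0.79·125.0 + 0.47·147.0 + 0.00·25.0) / (0.00 + 0.79 + 0.47 + 0.00)
  = 167.8400 / 1.2600 = 133.21

133.21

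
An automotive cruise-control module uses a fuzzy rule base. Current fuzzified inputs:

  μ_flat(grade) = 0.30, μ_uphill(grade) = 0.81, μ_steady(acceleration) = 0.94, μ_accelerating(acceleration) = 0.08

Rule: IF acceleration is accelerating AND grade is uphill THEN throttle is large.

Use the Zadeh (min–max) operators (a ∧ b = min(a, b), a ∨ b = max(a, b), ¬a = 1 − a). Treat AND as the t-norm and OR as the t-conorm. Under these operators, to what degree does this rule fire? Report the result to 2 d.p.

0.08

firing strength: accelerating=0.08, uphill=0.81; AND[min(a, b)] → w = 0.08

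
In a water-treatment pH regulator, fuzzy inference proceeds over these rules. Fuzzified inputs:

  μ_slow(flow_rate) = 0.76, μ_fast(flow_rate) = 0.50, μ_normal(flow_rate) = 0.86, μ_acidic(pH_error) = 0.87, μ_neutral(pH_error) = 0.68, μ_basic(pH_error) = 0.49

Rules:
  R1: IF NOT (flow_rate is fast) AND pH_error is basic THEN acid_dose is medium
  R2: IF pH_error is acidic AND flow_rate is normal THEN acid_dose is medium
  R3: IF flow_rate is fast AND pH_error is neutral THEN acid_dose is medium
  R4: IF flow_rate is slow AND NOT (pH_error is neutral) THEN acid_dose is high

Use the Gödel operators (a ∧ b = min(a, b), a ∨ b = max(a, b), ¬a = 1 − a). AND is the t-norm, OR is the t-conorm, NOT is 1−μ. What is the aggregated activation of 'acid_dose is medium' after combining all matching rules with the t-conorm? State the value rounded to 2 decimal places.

0.86

R1: ¬fast=1−0.50=0.50, basic=0.49; AND[min(a, b)] → w = 0.49
R2: acidic=0.87, normal=0.86; AND[min(a, b)] → w = 0.86
R3: fast=0.50, neutral=0.68; AND[min(a, b)] → w = 0.50
R4: slow=0.76, ¬neutral=1−0.68=0.32; AND[min(a, b)] → w = 0.32
Rules with consequent 'medium': {R1, R2, R3} → strengths 0.49, 0.86, 0.50
Aggregate via t-conorm [max(a, b)]: 0.86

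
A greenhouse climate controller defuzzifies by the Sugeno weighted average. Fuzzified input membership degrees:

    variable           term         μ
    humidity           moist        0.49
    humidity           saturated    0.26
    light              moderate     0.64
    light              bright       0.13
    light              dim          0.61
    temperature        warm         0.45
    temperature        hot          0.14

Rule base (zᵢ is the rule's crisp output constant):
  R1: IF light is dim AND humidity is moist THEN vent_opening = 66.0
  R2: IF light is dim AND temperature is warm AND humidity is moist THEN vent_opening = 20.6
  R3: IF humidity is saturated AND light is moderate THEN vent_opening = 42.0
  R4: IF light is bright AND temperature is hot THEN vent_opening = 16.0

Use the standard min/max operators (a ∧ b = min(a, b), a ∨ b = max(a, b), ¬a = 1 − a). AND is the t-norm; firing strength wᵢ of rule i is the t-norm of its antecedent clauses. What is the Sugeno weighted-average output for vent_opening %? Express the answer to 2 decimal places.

R1 (z=66.0): dim=0.61, moist=0.49; AND[min(a, b)] → w = 0.49
R2 (z=20.6): dim=0.61, warm=0.45, moist=0.49; AND[min(a, b)] → w = 0.45
R3 (z=42.0): saturated=0.26, moderate=0.64; AND[min(a, b)] → w = 0.26
R4 (z=16.0): bright=0.13, hot=0.14; AND[min(a, b)] → w = 0.13
Weighted average = (0.49·66.0 + 0.45·20.6 + 0.26·42.0 + 0.13·16.0) / (0.49 + 0.45 + 0.26 + 0.13)
  = 54.6100 / 1.3300 = 41.06

41.06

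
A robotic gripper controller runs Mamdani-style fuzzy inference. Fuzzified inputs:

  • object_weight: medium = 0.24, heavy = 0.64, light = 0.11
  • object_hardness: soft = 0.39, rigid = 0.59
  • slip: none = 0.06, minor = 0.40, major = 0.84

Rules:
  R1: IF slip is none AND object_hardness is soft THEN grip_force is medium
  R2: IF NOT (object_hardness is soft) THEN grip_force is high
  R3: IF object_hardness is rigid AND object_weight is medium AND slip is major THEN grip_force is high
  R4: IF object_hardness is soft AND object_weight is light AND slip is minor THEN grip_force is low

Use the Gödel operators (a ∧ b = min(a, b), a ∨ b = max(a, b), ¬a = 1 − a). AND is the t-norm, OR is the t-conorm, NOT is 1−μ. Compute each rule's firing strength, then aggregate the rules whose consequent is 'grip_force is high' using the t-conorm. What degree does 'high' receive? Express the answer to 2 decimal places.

0.61

R1: none=0.06, soft=0.39; AND[min(a, b)] → w = 0.06
R2: ¬soft=1−0.39=0.61 → w = 0.61
R3: rigid=0.59, medium=0.24, major=0.84; AND[min(a, b)] → w = 0.24
R4: soft=0.39, light=0.11, minor=0.40; AND[min(a, b)] → w = 0.11
Rules with consequent 'high': {R2, R3} → strengths 0.61, 0.24
Aggregate via t-conorm [max(a, b)]: 0.61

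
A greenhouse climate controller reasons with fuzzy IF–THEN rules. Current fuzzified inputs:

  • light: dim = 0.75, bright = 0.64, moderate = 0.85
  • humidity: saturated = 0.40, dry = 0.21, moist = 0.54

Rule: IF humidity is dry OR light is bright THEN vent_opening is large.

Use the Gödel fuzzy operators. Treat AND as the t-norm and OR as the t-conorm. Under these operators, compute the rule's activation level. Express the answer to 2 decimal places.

firing strength: dry=0.21, bright=0.64; OR[max(a, b)] → w = 0.64

0.64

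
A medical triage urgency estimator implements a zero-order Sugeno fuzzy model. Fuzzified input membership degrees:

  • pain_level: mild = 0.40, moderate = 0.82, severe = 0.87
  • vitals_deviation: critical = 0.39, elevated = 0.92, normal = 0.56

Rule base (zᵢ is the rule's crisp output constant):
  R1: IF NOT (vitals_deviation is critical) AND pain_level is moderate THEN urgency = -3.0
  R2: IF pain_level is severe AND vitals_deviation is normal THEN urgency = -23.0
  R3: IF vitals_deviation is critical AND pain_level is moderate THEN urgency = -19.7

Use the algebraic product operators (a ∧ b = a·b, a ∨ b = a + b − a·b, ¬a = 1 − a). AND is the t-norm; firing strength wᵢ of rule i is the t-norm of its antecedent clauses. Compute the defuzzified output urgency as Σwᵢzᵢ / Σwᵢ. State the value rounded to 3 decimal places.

-14.540

R1 (z=-3.0): ¬critical=1−0.39=0.61, moderate=0.82; AND[a·b] → w = 0.5002
R2 (z=-23.0): severe=0.87, normal=0.56; AND[a·b] → w = 0.4872
R3 (z=-19.7): critical=0.39, moderate=0.82; AND[a·b] → w = 0.3198
Weighted average = (0.5002·-3.0 + 0.4872·-23.0 + 0.3198·-19.7) / (0.5002 + 0.4872 + 0.3198)
  = -19.0063 / 1.3072 = -14.540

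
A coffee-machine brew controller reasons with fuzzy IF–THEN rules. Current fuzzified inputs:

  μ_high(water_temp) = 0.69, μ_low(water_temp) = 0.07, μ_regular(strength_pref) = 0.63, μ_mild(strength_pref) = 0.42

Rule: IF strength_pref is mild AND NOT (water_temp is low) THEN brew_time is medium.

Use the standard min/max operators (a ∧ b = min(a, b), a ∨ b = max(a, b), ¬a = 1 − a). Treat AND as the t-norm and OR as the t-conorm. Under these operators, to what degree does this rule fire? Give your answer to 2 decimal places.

0.42

firing strength: mild=0.42, ¬low=1−0.07=0.93; AND[min(a, b)] → w = 0.42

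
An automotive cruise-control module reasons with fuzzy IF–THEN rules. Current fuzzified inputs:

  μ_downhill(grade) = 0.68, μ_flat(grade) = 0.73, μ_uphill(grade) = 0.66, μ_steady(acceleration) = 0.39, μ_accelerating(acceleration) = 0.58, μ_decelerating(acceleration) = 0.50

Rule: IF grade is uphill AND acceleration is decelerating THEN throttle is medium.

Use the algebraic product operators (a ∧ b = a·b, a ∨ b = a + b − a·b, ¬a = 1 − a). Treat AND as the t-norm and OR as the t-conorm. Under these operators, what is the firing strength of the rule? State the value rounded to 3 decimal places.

firing strength: uphill=0.66, decelerating=0.50; AND[a·b] → w = 0.3300

0.330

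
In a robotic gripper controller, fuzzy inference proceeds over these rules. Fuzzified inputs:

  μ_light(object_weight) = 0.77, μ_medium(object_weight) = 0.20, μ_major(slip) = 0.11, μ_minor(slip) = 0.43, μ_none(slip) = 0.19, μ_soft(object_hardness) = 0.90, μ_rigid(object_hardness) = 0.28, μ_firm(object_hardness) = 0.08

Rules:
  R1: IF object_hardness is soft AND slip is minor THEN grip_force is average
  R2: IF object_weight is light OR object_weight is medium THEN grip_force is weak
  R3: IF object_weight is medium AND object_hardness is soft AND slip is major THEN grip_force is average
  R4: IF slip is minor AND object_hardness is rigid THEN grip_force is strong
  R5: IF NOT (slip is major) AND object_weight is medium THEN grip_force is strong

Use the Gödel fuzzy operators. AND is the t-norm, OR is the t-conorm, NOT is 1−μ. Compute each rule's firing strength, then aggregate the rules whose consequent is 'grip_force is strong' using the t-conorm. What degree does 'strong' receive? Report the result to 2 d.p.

0.28

R1: soft=0.90, minor=0.43; AND[min(a, b)] → w = 0.43
R2: light=0.77, medium=0.20; OR[max(a, b)] → w = 0.77
R3: medium=0.20, soft=0.90, major=0.11; AND[min(a, b)] → w = 0.11
R4: minor=0.43, rigid=0.28; AND[min(a, b)] → w = 0.28
R5: ¬major=1−0.11=0.89, medium=0.20; AND[min(a, b)] → w = 0.20
Rules with consequent 'strong': {R4, R5} → strengths 0.28, 0.20
Aggregate via t-conorm [max(a, b)]: 0.28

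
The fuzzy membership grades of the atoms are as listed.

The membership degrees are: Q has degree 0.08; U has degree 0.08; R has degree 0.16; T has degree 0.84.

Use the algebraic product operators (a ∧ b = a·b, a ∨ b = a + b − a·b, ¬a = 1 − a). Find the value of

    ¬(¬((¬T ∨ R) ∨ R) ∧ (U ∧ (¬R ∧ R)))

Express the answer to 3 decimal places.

0.994

¬T = 1 − 0.8400 = 0.1600
¬T ∨ R = a + b − a·b on (0.1600, 0.1600) = 0.2944
(¬T ∨ R) ∨ R = a + b − a·b on (0.2944, 0.1600) = 0.4073
¬((¬T ∨ R) ∨ R) = 1 − 0.4073 = 0.5927
¬R = 1 − 0.1600 = 0.8400
¬R ∧ R = a·b on (0.8400, 0.1600) = 0.1344
U ∧ (¬R ∧ R) = a·b on (0.0800, 0.1344) = 0.0108
¬((¬T ∨ R) ∨ R) ∧ (U ∧ (¬R ∧ R)) = a·b on (0.5927, 0.0108) = 0.0064
¬(¬((¬T ∨ R) ∨ R) ∧ (U ∧ (¬R ∧ R))) = 1 − 0.0064 = 0.9936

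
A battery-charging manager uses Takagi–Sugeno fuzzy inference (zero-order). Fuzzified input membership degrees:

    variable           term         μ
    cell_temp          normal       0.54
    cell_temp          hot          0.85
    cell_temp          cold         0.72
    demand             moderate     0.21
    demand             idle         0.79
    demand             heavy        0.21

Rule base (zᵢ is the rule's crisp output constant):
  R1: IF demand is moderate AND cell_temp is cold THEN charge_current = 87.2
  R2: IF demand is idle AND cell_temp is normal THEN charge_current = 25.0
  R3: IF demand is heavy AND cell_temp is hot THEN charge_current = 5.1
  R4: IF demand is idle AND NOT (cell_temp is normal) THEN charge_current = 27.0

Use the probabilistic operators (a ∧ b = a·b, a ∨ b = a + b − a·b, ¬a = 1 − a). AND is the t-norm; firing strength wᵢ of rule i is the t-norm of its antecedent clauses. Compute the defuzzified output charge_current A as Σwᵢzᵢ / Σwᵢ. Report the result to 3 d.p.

R1 (z=87.2): moderate=0.21, cold=0.72; AND[a·b] → w = 0.1512
R2 (z=25.0): idle=0.79, normal=0.54; AND[a·b] → w = 0.4266
R3 (z=5.1): heavy=0.21, hot=0.85; AND[a·b] → w = 0.1785
R4 (z=27.0): idle=0.79, ¬normal=1−0.54=0.46; AND[a·b] → w = 0.3634
Weighted average = (0.1512·87.2 + 0.4266·25.0 + 0.1785·5.1 + 0.3634·27.0) / (0.1512 + 0.4266 + 0.1785 + 0.3634)
  = 34.5718 / 1.1197 = 30.876

30.876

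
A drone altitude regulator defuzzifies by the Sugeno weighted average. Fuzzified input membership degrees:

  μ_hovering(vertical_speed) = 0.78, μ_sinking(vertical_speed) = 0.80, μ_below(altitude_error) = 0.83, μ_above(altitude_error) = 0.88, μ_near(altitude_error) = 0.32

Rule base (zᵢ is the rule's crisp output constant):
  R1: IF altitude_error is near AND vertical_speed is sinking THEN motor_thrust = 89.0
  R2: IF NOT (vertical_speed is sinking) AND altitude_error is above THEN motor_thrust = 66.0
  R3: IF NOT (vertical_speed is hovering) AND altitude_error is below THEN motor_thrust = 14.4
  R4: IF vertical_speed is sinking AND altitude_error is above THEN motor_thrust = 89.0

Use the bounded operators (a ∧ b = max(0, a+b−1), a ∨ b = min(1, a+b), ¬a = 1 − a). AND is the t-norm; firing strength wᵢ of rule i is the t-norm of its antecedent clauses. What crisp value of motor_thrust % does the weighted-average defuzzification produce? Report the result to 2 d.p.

83.01

R1 (z=89.0): near=0.32, sinking=0.80; AND[max(0, a+b−1)] → w = 0.12
R2 (z=66.0): ¬sinking=1−0.80=0.20, above=0.88; AND[max(0, a+b−1)] → w = 0.08
R3 (z=14.4): ¬hovering=1−0.78=0.22, below=0.83; AND[max(0, a+b−1)] → w = 0.05
R4 (z=89.0): sinking=0.80, above=0.88; AND[max(0, a+b−1)] → w = 0.68
Weighted average = (0.12·89.0 + 0.08·66.0 + 0.05·14.4 + 0.68·89.0) / (0.12 + 0.08 + 0.05 + 0.68)
  = 77.2000 / 0.9300 = 83.01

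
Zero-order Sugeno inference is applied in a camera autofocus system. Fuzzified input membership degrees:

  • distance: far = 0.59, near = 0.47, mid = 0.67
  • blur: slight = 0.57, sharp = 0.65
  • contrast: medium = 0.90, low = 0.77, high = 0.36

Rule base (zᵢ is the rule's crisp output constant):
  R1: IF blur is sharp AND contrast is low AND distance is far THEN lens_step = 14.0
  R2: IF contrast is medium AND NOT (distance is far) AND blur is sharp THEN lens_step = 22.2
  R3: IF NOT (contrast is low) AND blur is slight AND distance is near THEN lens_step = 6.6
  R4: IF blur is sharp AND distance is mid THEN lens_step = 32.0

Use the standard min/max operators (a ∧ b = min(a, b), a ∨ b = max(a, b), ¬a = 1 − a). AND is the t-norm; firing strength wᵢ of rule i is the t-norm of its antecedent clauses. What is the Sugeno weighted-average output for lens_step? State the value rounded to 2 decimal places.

21.11

R1 (z=14.0): sharp=0.65, low=0.77, far=0.59; AND[min(a, b)] → w = 0.59
R2 (z=22.2): medium=0.90, ¬far=1−0.59=0.41, sharp=0.65; AND[min(a, b)] → w = 0.41
R3 (z=6.6): ¬low=1−0.77=0.23, slight=0.57, near=0.47; AND[min(a, b)] → w = 0.23
R4 (z=32.0): sharp=0.65, mid=0.67; AND[min(a, b)] → w = 0.65
Weighted average = (0.59·14.0 + 0.41·22.2 + 0.23·6.6 + 0.65·32.0) / (0.59 + 0.41 + 0.23 + 0.65)
  = 39.6800 / 1.8800 = 21.11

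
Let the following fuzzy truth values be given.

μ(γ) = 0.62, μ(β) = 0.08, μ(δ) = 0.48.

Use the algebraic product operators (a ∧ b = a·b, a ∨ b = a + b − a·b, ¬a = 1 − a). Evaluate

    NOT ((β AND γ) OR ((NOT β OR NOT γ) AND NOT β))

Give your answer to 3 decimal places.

0.119

β AND γ = a·b on (0.0800, 0.6200) = 0.0496
NOT β = 1 − 0.0800 = 0.9200
NOT γ = 1 − 0.6200 = 0.3800
NOT β OR NOT γ = a + b − a·b on (0.9200, 0.3800) = 0.9504
NOT β = 1 − 0.0800 = 0.9200
(NOT β OR NOT γ) AND NOT β = a·b on (0.9504, 0.9200) = 0.8744
(β AND γ) OR ((NOT β OR NOT γ) AND NOT β) = a + b − a·b on (0.0496, 0.8744) = 0.8806
NOT ((β AND γ) OR ((NOT β OR NOT γ) AND NOT β)) = 1 − 0.8806 = 0.1194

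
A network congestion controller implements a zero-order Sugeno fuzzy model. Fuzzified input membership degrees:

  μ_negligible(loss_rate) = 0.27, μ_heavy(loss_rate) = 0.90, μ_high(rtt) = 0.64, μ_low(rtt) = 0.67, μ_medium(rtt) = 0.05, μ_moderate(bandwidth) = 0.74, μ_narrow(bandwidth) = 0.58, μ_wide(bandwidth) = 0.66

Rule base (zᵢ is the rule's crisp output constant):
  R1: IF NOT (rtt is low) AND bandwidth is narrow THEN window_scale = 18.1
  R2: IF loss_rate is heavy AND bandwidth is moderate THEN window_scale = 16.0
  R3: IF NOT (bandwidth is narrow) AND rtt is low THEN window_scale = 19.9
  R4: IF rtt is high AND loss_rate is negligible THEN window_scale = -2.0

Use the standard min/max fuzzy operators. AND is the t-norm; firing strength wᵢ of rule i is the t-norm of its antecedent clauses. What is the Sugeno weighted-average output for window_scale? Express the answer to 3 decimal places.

14.563

R1 (z=18.1): ¬low=1−0.67=0.33, narrow=0.58; AND[min(a, b)] → w = 0.33
R2 (z=16.0): heavy=0.90, moderate=0.74; AND[min(a, b)] → w = 0.74
R3 (z=19.9): ¬narrow=1−0.58=0.42, low=0.67; AND[min(a, b)] → w = 0.42
R4 (z=-2.0): high=0.64, negligible=0.27; AND[min(a, b)] → w = 0.27
Weighted average = (0.33·18.1 + 0.74·16.0 + 0.42·19.9 + 0.27·-2.0) / (0.33 + 0.74 + 0.42 + 0.27)
  = 25.6310 / 1.7600 = 14.563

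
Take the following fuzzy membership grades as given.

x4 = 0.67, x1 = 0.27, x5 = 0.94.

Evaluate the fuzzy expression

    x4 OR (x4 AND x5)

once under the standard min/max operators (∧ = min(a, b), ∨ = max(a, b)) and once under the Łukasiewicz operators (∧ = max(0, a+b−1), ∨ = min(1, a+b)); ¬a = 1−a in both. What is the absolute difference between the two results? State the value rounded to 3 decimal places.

0.330

Under standard min/max:
  x4 AND x5 = min(a, b) on (0.67, 0.94) = 0.67
  x4 OR (x4 AND x5) = max(a, b) on (0.67, 0.67) = 0.67
  → value = 0.6700
Under Łukasiewicz:
  x4 AND x5 = max(0, a+b−1) on (0.67, 0.94) = 0.61
  x4 OR (x4 AND x5) = min(1, a+b) on (0.67, 0.61) = 1.00
  → value = 1.0000
|0.6700 − 1.0000| = 0.330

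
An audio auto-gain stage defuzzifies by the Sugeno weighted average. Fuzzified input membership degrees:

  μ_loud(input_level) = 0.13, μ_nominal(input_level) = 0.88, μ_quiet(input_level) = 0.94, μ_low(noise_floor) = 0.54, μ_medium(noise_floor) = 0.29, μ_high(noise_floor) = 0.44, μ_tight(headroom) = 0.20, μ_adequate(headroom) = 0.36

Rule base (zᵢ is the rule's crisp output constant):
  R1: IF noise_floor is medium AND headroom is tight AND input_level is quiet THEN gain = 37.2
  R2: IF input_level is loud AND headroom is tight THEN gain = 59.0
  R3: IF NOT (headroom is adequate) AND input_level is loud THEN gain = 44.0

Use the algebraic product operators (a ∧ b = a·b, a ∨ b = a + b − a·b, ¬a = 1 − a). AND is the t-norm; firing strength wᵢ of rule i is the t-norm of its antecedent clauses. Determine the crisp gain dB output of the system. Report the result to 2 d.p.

44.12

R1 (z=37.2): medium=0.29, tight=0.20, quiet=0.94; AND[a·b] → w = 0.0545
R2 (z=59.0): loud=0.13, tight=0.20; AND[a·b] → w = 0.0260
R3 (z=44.0): ¬adequate=1−0.36=0.64, loud=0.13; AND[a·b] → w = 0.0832
Weighted average = (0.0545·37.2 + 0.0260·59.0 + 0.0832·44.0) / (0.0545 + 0.0260 + 0.0832)
  = 7.2229 / 0.1637 = 44.12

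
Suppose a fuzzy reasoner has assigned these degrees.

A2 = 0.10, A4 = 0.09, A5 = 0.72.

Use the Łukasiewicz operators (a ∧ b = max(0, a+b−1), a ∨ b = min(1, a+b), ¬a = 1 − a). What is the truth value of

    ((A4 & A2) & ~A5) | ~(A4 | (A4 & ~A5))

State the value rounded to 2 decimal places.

A4 & A2 = max(0, a+b−1) on (0.09, 0.10) = 0.00
~A5 = 1 − 0.72 = 0.28
(A4 & A2) & ~A5 = max(0, a+b−1) on (0.00, 0.28) = 0.00
~A5 = 1 − 0.72 = 0.28
A4 & ~A5 = max(0, a+b−1) on (0.09, 0.28) = 0.00
A4 | (A4 & ~A5) = min(1, a+b) on (0.09, 0.00) = 0.09
~(A4 | (A4 & ~A5)) = 1 − 0.09 = 0.91
((A4 & A2) & ~A5) | ~(A4 | (A4 & ~A5)) = min(1, a+b) on (0.00, 0.91) = 0.91

0.91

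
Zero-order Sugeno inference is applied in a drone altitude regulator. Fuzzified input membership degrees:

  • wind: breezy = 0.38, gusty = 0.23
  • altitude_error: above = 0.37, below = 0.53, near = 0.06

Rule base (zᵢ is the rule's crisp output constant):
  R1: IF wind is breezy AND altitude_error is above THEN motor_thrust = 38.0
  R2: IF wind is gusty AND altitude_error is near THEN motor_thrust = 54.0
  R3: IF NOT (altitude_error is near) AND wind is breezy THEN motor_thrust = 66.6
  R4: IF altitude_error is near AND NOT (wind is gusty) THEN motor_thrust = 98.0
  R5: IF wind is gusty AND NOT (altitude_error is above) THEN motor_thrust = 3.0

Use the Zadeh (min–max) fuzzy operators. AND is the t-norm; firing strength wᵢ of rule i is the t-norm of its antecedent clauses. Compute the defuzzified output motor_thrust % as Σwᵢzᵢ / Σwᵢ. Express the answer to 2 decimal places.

44.71

R1 (z=38.0): breezy=0.38, above=0.37; AND[min(a, b)] → w = 0.37
R2 (z=54.0): gusty=0.23, near=0.06; AND[min(a, b)] → w = 0.06
R3 (z=66.6): ¬near=1−0.06=0.94, breezy=0.38; AND[min(a, b)] → w = 0.38
R4 (z=98.0): near=0.06, ¬gusty=1−0.23=0.77; AND[min(a, b)] → w = 0.06
R5 (z=3.0): gusty=0.23, ¬above=1−0.37=0.63; AND[min(a, b)] → w = 0.23
Weighted average = (0.37·38.0 + 0.06·54.0 + 0.38·66.6 + 0.06·98.0 + 0.23·3.0) / (0.37 + 0.06 + 0.38 + 0.06 + 0.23)
  = 49.1780 / 1.1000 = 44.71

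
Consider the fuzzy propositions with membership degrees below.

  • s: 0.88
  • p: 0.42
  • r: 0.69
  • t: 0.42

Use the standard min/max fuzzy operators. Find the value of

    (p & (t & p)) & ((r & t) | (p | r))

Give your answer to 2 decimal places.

t & p = min(a, b) on (0.42, 0.42) = 0.42
p & (t & p) = min(a, b) on (0.42, 0.42) = 0.42
r & t = min(a, b) on (0.69, 0.42) = 0.42
p | r = max(a, b) on (0.42, 0.69) = 0.69
(r & t) | (p | r) = max(a, b) on (0.42, 0.69) = 0.69
(p & (t & p)) & ((r & t) | (p | r)) = min(a, b) on (0.42, 0.69) = 0.42

0.42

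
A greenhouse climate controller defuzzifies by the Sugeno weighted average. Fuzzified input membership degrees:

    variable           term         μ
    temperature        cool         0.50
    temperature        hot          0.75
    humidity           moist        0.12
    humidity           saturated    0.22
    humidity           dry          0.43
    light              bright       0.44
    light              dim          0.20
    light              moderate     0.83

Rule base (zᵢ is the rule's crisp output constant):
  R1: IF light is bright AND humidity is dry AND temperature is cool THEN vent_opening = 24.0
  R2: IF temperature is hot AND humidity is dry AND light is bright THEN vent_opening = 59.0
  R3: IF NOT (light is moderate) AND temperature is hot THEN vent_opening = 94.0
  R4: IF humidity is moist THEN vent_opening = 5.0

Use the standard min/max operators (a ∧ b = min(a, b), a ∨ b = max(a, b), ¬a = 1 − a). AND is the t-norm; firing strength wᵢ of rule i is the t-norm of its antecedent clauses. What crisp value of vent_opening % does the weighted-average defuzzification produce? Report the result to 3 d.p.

45.452

R1 (z=24.0): bright=0.44, dry=0.43, cool=0.50; AND[min(a, b)] → w = 0.43
R2 (z=59.0): hot=0.75, dry=0.43, bright=0.44; AND[min(a, b)] → w = 0.43
R3 (z=94.0): ¬moderate=1−0.83=0.17, hot=0.75; AND[min(a, b)] → w = 0.17
R4 (z=5.0): moist=0.12 → w = 0.12
Weighted average = (0.43·24.0 + 0.43·59.0 + 0.17·94.0 + 0.12·5.0) / (0.43 + 0.43 + 0.17 + 0.12)
  = 52.2700 / 1.1500 = 45.452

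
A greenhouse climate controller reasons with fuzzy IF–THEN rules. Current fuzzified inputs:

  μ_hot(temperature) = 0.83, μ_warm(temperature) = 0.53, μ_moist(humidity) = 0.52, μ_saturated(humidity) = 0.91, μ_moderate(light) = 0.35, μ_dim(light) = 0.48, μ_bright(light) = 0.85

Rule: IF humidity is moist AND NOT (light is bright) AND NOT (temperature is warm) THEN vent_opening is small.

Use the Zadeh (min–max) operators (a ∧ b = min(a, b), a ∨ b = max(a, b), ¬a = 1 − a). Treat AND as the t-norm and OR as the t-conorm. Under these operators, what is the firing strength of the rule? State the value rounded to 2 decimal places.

firing strength: moist=0.52, ¬bright=1−0.85=0.15, ¬warm=1−0.53=0.47; AND[min(a, b)] → w = 0.15

0.15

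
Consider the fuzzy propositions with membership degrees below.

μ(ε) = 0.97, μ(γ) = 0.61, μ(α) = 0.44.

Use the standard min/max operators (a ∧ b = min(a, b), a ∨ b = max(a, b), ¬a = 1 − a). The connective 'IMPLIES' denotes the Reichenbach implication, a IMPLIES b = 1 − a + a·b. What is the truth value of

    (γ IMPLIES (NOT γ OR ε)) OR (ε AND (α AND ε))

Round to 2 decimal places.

0.98

NOT γ = 1 − 0.61 = 0.39
NOT γ OR ε = max(a, b) on (0.39, 0.97) = 0.97
γ IMPLIES (NOT γ OR ε)  [Reichenbach: 1 − a + a·b] with a=0.61, b=0.97 → 0.98
α AND ε = min(a, b) on (0.44, 0.97) = 0.44
ε AND (α AND ε) = min(a, b) on (0.97, 0.44) = 0.44
(γ IMPLIES (NOT γ OR ε)) OR (ε AND (α AND ε)) = max(a, b) on (0.98, 0.44) = 0.98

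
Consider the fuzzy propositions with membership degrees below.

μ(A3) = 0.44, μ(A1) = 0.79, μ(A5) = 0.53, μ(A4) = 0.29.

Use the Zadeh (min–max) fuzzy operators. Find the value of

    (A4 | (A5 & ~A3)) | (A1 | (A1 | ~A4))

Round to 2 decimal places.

~A3 = 1 − 0.44 = 0.56
A5 & ~A3 = min(a, b) on (0.53, 0.56) = 0.53
A4 | (A5 & ~A3) = max(a, b) on (0.29, 0.53) = 0.53
~A4 = 1 − 0.29 = 0.71
A1 | ~A4 = max(a, b) on (0.79, 0.71) = 0.79
A1 | (A1 | ~A4) = max(a, b) on (0.79, 0.79) = 0.79
(A4 | (A5 & ~A3)) | (A1 | (A1 | ~A4)) = max(a, b) on (0.53, 0.79) = 0.79

0.79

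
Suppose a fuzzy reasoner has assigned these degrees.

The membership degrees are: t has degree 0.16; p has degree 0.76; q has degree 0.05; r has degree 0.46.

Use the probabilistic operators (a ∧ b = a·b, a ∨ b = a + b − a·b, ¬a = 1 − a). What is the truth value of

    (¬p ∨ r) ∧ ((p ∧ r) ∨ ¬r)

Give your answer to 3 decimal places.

0.413

¬p = 1 − 0.7600 = 0.2400
¬p ∨ r = a + b − a·b on (0.2400, 0.4600) = 0.5896
p ∧ r = a·b on (0.7600, 0.4600) = 0.3496
¬r = 1 − 0.4600 = 0.5400
(p ∧ r) ∨ ¬r = a + b − a·b on (0.3496, 0.5400) = 0.7008
(¬p ∨ r) ∧ ((p ∧ r) ∨ ¬r) = a·b on (0.5896, 0.7008) = 0.4132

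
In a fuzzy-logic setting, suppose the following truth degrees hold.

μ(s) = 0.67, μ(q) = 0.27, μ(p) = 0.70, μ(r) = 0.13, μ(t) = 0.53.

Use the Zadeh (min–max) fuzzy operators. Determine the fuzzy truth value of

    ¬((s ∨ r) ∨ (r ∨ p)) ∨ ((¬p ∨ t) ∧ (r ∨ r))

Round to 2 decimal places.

0.30

s ∨ r = max(a, b) on (0.67, 0.13) = 0.67
r ∨ p = max(a, b) on (0.13, 0.70) = 0.70
(s ∨ r) ∨ (r ∨ p) = max(a, b) on (0.67, 0.70) = 0.70
¬((s ∨ r) ∨ (r ∨ p)) = 1 − 0.70 = 0.30
¬p = 1 − 0.70 = 0.30
¬p ∨ t = max(a, b) on (0.30, 0.53) = 0.53
r ∨ r = max(a, b) on (0.13, 0.13) = 0.13
(¬p ∨ t) ∧ (r ∨ r) = min(a, b) on (0.53, 0.13) = 0.13
¬((s ∨ r) ∨ (r ∨ p)) ∨ ((¬p ∨ t) ∧ (r ∨ r)) = max(a, b) on (0.30, 0.13) = 0.30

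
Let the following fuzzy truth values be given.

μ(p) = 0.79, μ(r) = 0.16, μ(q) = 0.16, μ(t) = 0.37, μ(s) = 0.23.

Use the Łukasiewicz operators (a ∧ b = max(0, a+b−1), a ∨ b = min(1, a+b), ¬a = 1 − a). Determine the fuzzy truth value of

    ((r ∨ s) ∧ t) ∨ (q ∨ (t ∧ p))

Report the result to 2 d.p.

0.32

r ∨ s = min(1, a+b) on (0.16, 0.23) = 0.39
(r ∨ s) ∧ t = max(0, a+b−1) on (0.39, 0.37) = 0.00
t ∧ p = max(0, a+b−1) on (0.37, 0.79) = 0.16
q ∨ (t ∧ p) = min(1, a+b) on (0.16, 0.16) = 0.32
((r ∨ s) ∧ t) ∨ (q ∨ (t ∧ p)) = min(1, a+b) on (0.00, 0.32) = 0.32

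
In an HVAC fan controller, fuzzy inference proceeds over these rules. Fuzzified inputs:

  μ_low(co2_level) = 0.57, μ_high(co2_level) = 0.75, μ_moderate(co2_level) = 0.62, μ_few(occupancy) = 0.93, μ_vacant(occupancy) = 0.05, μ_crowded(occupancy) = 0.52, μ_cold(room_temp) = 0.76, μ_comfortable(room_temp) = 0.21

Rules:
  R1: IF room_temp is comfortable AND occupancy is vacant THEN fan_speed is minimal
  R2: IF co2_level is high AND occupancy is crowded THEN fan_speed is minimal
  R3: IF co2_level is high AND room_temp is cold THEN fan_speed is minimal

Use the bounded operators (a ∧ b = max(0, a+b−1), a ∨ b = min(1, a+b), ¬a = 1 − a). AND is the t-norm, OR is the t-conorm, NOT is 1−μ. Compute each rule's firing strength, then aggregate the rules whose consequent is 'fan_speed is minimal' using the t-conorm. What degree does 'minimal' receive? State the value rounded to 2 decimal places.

R1: comfortable=0.21, vacant=0.05; AND[max(0, a+b−1)] → w = 0.00
R2: high=0.75, crowded=0.52; AND[max(0, a+b−1)] → w = 0.27
R3: high=0.75, cold=0.76; AND[max(0, a+b−1)] → w = 0.51
Rules with consequent 'minimal': {R1, R2, R3} → strengths 0.00, 0.27, 0.51
Aggregate via t-conorm [min(1, a+b)]: 0.78

0.78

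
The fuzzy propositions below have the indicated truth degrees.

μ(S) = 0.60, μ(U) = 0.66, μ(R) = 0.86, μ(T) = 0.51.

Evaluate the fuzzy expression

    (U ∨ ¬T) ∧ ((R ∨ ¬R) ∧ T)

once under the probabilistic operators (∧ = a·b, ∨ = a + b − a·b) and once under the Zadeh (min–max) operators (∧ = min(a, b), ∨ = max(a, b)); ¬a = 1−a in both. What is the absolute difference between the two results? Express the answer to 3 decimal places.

0.139

Under probabilistic:
  ¬T = 1 − 0.5100 = 0.4900
  U ∨ ¬T = a + b − a·b on (0.6600, 0.4900) = 0.8266
  ¬R = 1 − 0.8600 = 0.1400
  R ∨ ¬R = a + b − a·b on (0.8600, 0.1400) = 0.8796
  (R ∨ ¬R) ∧ T = a·b on (0.8796, 0.5100) = 0.4486
  (U ∨ ¬T) ∧ ((R ∨ ¬R) ∧ T) = a·b on (0.8266, 0.4486) = 0.3708
  → value = 0.3708
Under Zadeh (min–max):
  ¬T = 1 − 0.51 = 0.49
  U ∨ ¬T = max(a, b) on (0.66, 0.49) = 0.66
  ¬R = 1 − 0.86 = 0.14
  R ∨ ¬R = max(a, b) on (0.86, 0.14) = 0.86
  (R ∨ ¬R) ∧ T = min(a, b) on (0.86, 0.51) = 0.51
  (U ∨ ¬T) ∧ ((R ∨ ¬R) ∧ T) = min(a, b) on (0.66, 0.51) = 0.51
  → value = 0.5100
|0.3708 − 0.5100| = 0.139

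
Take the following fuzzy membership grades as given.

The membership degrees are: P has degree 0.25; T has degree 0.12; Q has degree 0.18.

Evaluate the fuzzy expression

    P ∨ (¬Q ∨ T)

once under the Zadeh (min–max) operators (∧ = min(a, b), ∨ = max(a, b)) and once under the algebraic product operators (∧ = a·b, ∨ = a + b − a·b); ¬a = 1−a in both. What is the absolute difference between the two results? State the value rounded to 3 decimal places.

0.061

Under Zadeh (min–max):
  ¬Q = 1 − 0.18 = 0.82
  ¬Q ∨ T = max(a, b) on (0.82, 0.12) = 0.82
  P ∨ (¬Q ∨ T) = max(a, b) on (0.25, 0.82) = 0.82
  → value = 0.8200
Under algebraic product:
  ¬Q = 1 − 0.1800 = 0.8200
  ¬Q ∨ T = a + b − a·b on (0.8200, 0.1200) = 0.8416
  P ∨ (¬Q ∨ T) = a + b − a·b on (0.2500, 0.8416) = 0.8812
  → value = 0.8812
|0.8200 − 0.8812| = 0.061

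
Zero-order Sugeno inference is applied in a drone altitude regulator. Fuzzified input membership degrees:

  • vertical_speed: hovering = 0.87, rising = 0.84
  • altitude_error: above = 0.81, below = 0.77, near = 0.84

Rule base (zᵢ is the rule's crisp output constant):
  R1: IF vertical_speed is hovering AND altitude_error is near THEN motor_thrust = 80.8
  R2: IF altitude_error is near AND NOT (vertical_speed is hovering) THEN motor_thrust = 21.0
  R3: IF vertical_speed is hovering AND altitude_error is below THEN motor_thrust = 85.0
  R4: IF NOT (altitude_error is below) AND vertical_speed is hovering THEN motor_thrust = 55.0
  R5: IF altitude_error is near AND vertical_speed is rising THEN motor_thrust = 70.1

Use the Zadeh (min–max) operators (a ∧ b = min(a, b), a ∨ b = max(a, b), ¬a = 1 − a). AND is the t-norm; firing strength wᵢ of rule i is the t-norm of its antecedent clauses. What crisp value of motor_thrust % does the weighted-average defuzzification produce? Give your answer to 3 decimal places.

73.874

R1 (z=80.8): hovering=0.87, near=0.84; AND[min(a, b)] → w = 0.84
R2 (z=21.0): near=0.84, ¬hovering=1−0.87=0.13; AND[min(a, b)] → w = 0.13
R3 (z=85.0): hovering=0.87, below=0.77; AND[min(a, b)] → w = 0.77
R4 (z=55.0): ¬below=1−0.77=0.23, hovering=0.87; AND[min(a, b)] → w = 0.23
R5 (z=70.1): near=0.84, rising=0.84; AND[min(a, b)] → w = 0.84
Weighted average = (0.84·80.8 + 0.13·21.0 + 0.77·85.0 + 0.23·55.0 + 0.84·70.1) / (0.84 + 0.13 + 0.77 + 0.23 + 0.84)
  = 207.5860 / 2.8100 = 73.874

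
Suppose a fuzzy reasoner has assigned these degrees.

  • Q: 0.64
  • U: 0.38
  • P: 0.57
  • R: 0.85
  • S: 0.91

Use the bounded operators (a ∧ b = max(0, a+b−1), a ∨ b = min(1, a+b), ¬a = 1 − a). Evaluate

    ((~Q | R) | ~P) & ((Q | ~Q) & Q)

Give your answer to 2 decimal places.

~Q = 1 − 0.64 = 0.36
~Q | R = min(1, a+b) on (0.36, 0.85) = 1.00
~P = 1 − 0.57 = 0.43
(~Q | R) | ~P = min(1, a+b) on (1.00, 0.43) = 1.00
~Q = 1 − 0.64 = 0.36
Q | ~Q = min(1, a+b) on (0.64, 0.36) = 1.00
(Q | ~Q) & Q = max(0, a+b−1) on (1.00, 0.64) = 0.64
((~Q | R) | ~P) & ((Q | ~Q) & Q) = max(0, a+b−1) on (1.00, 0.64) = 0.64

0.64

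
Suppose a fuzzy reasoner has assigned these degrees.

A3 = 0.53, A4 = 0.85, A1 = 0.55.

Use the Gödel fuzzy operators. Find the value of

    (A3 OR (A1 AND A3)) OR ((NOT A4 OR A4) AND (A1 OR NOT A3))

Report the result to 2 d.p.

0.55

A1 AND A3 = min(a, b) on (0.55, 0.53) = 0.53
A3 OR (A1 AND A3) = max(a, b) on (0.53, 0.53) = 0.53
NOT A4 = 1 − 0.85 = 0.15
NOT A4 OR A4 = max(a, b) on (0.15, 0.85) = 0.85
NOT A3 = 1 − 0.53 = 0.47
A1 OR NOT A3 = max(a, b) on (0.55, 0.47) = 0.55
(NOT A4 OR A4) AND (A1 OR NOT A3) = min(a, b) on (0.85, 0.55) = 0.55
(A3 OR (A1 AND A3)) OR ((NOT A4 OR A4) AND (A1 OR NOT A3)) = max(a, b) on (0.53, 0.55) = 0.55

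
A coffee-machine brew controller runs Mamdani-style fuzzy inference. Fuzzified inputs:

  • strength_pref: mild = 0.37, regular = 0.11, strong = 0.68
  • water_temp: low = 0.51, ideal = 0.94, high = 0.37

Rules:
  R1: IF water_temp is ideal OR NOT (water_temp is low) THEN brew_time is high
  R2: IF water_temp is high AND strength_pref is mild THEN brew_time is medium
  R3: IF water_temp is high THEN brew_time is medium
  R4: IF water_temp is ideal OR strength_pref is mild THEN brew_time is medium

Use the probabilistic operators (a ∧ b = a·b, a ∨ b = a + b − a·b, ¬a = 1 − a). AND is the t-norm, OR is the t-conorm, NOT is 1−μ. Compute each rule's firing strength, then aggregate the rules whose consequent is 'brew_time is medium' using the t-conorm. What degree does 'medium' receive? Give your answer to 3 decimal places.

R1: ideal=0.94, ¬low=1−0.51=0.49; OR[a + b − a·b] → w = 0.9694
R2: high=0.37, mild=0.37; AND[a·b] → w = 0.1369
R3: high=0.37 → w = 0.3700
R4: ideal=0.94, mild=0.37; OR[a + b − a·b] → w = 0.9622
Rules with consequent 'medium': {R2, R3, R4} → strengths 0.1369, 0.3700, 0.9622
Aggregate via t-conorm [a + b − a·b]: 0.9794

0.979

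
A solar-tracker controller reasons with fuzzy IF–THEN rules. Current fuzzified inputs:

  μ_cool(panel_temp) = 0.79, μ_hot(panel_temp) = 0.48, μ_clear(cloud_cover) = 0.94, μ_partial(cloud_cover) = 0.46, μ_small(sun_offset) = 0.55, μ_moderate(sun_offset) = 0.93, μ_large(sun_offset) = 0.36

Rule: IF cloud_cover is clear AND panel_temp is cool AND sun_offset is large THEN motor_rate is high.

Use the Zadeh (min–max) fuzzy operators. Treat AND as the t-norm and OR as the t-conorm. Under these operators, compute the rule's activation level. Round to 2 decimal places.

0.36

firing strength: clear=0.94, cool=0.79, large=0.36; AND[min(a, b)] → w = 0.36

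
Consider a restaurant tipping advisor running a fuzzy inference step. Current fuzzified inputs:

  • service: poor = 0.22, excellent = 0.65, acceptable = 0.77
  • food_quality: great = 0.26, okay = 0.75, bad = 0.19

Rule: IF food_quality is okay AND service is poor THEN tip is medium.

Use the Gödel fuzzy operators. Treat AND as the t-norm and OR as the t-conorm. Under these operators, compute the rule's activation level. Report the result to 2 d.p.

firing strength: okay=0.75, poor=0.22; AND[min(a, b)] → w = 0.22

0.22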